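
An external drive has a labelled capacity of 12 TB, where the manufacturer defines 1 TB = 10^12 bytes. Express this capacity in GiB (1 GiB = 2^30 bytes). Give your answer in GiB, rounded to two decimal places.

12 TB = 12 × 10^12 bytes = 12,000,000,000,000 bytes
1 GiB = 2^30 bytes = 1,073,741,824 bytes
12,000,000,000,000 / 1,073,741,824 = 11,175.87 GiB

11,175.87 GiB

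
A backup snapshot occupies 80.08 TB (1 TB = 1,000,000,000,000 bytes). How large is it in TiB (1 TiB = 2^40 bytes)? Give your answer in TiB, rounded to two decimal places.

72.83 TiB

80.08 TB = 80.08 × 10^12 bytes = 80,080,000,000,000 bytes
1 TiB = 2^40 bytes = 1,099,511,627,776 bytes
80,080,000,000,000 / 1,099,511,627,776 = 72.83 TiB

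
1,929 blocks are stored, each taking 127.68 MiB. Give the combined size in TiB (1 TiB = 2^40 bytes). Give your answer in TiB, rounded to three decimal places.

Total = 1,929 × 127.68 MiB = 246294.72 MiB
= 246294.72 × 1,048,576 bytes = 258,258,732,318.72 bytes
1 TiB = 1,099,511,627,776 bytes
258,258,732,318.72 / 1,099,511,627,776 = 0.235 TiB

0.235 TiB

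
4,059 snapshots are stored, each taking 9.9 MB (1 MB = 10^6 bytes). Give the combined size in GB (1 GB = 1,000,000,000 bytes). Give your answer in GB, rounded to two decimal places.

Total = 4,059 × 9.9 MB = 40184.1 MB
= 40184.1 × 1,000,000 bytes = 40,184,100,000 bytes
1 GB = 1,000,000,000 bytes
40,184,100,000 / 1,000,000,000 = 40.18 GB

40.18 GB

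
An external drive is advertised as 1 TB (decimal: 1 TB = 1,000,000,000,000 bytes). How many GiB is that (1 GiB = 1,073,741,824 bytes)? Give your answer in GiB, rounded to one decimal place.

931.3 GiB

1 TB = 1 × 10^12 bytes = 1,000,000,000,000 bytes
1 GiB = 2^30 bytes = 1,073,741,824 bytes
1,000,000,000,000 / 1,073,741,824 = 931.3 GiB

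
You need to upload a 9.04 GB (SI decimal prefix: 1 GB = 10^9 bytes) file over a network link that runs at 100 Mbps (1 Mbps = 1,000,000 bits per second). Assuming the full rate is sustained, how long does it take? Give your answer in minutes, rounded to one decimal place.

12.1 minutes

9.04 GB = 9,040,000,000 bytes = 72,320,000,000 bits
100 Mbps = 100,000,000 bits/s
time = 72,320,000,000 / 100,000,000 = 723.20 s
723.20 s / 60 = 12.1 minutes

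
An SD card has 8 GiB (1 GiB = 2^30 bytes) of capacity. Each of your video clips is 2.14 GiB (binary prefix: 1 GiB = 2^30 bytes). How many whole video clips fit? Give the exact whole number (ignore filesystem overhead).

Capacity: 8 GiB = 8,589,934,592 bytes
Per item: 2.14 GiB = 2,297,807,503.36 bytes
⌊8,589,934,592 / 2,297,807,503.36⌋ = 3

3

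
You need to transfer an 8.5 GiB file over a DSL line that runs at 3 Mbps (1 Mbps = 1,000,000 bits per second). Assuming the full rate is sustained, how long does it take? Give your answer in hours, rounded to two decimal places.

8.5 GiB = 9,126,805,504 bytes = 73,014,444,032 bits
3 Mbps = 3,000,000 bits/s
time = 73,014,444,032 / 3,000,000 = 24,338.1480 s
24,338.1480 s / 3600 = 6.76 hours

6.76 hours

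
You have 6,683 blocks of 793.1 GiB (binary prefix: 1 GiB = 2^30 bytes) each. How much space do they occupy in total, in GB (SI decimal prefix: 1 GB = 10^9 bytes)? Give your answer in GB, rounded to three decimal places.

5,691,140.153 GB

Total = 6,683 × 793.1 GiB = 5300287.3 GiB
= 5300287.3 × 1,073,741,824 bytes = 5,691,140,153,226,035.2 bytes
1 GB = 1,000,000,000 bytes
5,691,140,153,226,035.2 / 1,000,000,000 = 5,691,140.153 GB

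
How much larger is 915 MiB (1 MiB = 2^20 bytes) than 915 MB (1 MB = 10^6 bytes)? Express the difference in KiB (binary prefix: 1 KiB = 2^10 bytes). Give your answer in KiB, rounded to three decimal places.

915 MiB = 915 × 1,048,576 = 959,447,040 bytes
915 MB = 915 × 1,000,000 = 915,000,000 bytes
difference = 44,447,040 bytes
44,447,040 / 1,024 = 43,405.313 KiB

43,405.313 KiB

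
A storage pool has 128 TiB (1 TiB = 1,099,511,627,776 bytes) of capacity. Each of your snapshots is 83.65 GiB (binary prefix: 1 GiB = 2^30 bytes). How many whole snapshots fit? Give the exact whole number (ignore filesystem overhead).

1,566

Capacity: 128 TiB = 140,737,488,355,328 bytes
Per item: 83.65 GiB = 89,818,503,577.6 bytes
⌊140,737,488,355,328 / 89,818,503,577.6⌋ = 1,566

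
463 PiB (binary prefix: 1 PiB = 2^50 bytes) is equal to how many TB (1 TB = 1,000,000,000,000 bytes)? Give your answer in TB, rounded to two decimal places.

463 PiB × 1,125,899,906,842,624 bytes/PiB = 521,291,656,868,134,912 bytes
1 TB = 1,000,000,000,000 bytes
521,291,656,868,134,912 / 1,000,000,000,000 = 521,291.66 TB

521,291.66 TB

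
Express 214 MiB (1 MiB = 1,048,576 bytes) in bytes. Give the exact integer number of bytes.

214 × 1,048,576 = 224,395,264 bytes  (1 MiB = 2^20 bytes)

224,395,264 bytes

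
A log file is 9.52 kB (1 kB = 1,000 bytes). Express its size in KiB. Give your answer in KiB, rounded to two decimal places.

9.30 KiB

9.52 kB × 1,000 bytes/kB = 9,520 bytes
1 KiB = 1,024 bytes
9,520 / 1,024 = 9.30 KiB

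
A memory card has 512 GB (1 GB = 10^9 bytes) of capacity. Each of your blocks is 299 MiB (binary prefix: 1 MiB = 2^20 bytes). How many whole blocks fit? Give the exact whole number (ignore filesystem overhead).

1,633

Capacity: 512 GB = 512,000,000,000 bytes
Per item: 299 MiB = 313,524,224 bytes
⌊512,000,000,000 / 313,524,224⌋ = 1,633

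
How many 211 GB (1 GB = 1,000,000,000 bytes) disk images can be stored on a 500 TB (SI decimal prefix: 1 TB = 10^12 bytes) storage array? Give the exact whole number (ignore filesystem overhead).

Capacity: 500 TB = 500,000,000,000,000 bytes
Per item: 211 GB = 211,000,000,000 bytes
⌊500,000,000,000,000 / 211,000,000,000⌋ = 2,369

2,369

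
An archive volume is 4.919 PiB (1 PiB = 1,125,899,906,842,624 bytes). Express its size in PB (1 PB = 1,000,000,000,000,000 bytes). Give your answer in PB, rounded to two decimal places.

5.54 PB

4.919 PiB × 1,125,899,906,842,624 bytes/PiB = 5,538,301,641,758,867.456 bytes
1 PB = 10^15 bytes = 1,000,000,000,000,000 bytes
5,538,301,641,758,867.456 / 1,000,000,000,000,000 = 5.54 PB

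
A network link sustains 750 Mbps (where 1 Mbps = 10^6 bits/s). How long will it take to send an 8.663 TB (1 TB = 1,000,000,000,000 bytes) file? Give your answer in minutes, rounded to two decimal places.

8.663 TB = 8,663,000,000,000 bytes = 69,304,000,000,000 bits
750 Mbps = 750,000,000 bits/s
time = 69,304,000,000,000 / 750,000,000 = 92,405.333 s
92,405.333 s / 60 = 1,540.09 minutes

1,540.09 minutes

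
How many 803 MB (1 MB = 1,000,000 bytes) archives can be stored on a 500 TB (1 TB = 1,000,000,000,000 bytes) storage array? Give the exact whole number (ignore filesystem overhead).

622,665

Capacity: 500 TB = 500,000,000,000,000 bytes
Per item: 803 MB = 803,000,000 bytes
⌊500,000,000,000,000 / 803,000,000⌋ = 622,665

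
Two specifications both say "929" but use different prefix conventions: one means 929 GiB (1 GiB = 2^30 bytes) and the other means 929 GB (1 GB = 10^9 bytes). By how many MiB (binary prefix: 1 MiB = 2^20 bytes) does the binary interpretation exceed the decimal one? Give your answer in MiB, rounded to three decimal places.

929 GiB = 929 × 1,073,741,824 = 997,506,154,496 bytes
929 GB = 929 × 1,000,000,000 = 929,000,000,000 bytes
difference = 68,506,154,496 bytes
68,506,154,496 / 1,048,576 = 65,332.560 MiB

65,332.560 MiB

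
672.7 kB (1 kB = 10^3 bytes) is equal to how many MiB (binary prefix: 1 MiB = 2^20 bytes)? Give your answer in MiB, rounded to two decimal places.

672.7 kB = 672.7 × 10^3 bytes = 672,700 bytes
1 MiB = 1,048,576 bytes
672,700 / 1,048,576 = 0.64 MiB

0.64 MiB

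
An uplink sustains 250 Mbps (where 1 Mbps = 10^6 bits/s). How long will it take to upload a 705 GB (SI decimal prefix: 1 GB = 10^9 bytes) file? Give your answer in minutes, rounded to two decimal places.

705 GB = 705,000,000,000 bytes = 5,640,000,000,000 bits
250 Mbps = 250,000,000 bits/s
time = 5,640,000,000,000 / 250,000,000 = 22,560.000 s
22,560.000 s / 60 = 376.00 minutes

376.00 minutes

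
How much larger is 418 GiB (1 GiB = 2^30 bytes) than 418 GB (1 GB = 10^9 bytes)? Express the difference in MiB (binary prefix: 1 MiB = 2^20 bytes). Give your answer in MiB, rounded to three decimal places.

418 GiB = 418 × 1,073,741,824 = 448,824,082,432 bytes
418 GB = 418 × 1,000,000,000 = 418,000,000,000 bytes
difference = 30,824,082,432 bytes
30,824,082,432 / 1,048,576 = 29,396.136 MiB

29,396.136 MiB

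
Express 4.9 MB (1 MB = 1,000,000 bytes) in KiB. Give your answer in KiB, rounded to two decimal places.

4.9 MB × 1,000,000 bytes/MB = 4,900,000 bytes
1 KiB = 2^10 bytes = 1,024 bytes
4,900,000 / 1,024 = 4,785.16 KiB

4,785.16 KiB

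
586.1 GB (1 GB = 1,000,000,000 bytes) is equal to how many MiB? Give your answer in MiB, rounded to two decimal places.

586.1 GB × 1,000,000,000 bytes/GB = 586,100,000,000 bytes
1 MiB = 1,048,576 bytes
586,100,000,000 / 1,048,576 = 558,948.52 MiB

558,948.52 MiB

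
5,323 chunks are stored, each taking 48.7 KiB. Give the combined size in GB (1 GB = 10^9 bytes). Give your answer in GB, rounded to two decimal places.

Total = 5,323 × 48.7 KiB = 259230.1 KiB
= 259230.1 × 1,024 bytes = 265,451,622.4 bytes
1 GB = 1,000,000,000 bytes
265,451,622.4 / 1,000,000,000 = 0.27 GB

0.27 GB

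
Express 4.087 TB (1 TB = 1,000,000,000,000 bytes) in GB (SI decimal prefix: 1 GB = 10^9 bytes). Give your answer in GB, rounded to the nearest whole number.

4.087 TB = 4.087 × 10^12 bytes = 4,087,000,000,000 bytes
1 GB = 1,000,000,000 bytes
4,087,000,000,000 / 1,000,000,000 = 4,087 GB

4,087 GB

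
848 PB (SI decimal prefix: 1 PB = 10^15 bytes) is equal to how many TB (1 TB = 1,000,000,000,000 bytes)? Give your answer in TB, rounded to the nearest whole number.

848 PB = 848 × 10^15 bytes = 848,000,000,000,000,000 bytes
1 TB = 10^12 bytes = 1,000,000,000,000 bytes
848,000,000,000,000,000 / 1,000,000,000,000 = 848,000 TB

848,000 TB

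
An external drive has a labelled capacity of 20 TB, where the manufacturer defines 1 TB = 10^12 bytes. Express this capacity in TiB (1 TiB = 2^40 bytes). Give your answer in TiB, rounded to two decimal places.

18.19 TiB

20 TB = 20 × 10^12 bytes = 20,000,000,000,000 bytes
1 TiB = 2^40 bytes = 1,099,511,627,776 bytes
20,000,000,000,000 / 1,099,511,627,776 = 18.19 TiB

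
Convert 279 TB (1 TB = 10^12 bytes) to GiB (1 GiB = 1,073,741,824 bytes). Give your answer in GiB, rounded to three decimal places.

279 TB × 1,000,000,000,000 bytes/TB = 279,000,000,000,000 bytes
1 GiB = 1,073,741,824 bytes
279,000,000,000,000 / 1,073,741,824 = 259,838.998 GiB

259,838.998 GiB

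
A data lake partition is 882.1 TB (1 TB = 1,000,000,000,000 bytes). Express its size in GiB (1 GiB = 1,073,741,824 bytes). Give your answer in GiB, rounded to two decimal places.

821,519.64 GiB

882.1 TB × 1,000,000,000,000 bytes/TB = 882,100,000,000,000 bytes
1 GiB = 2^30 bytes = 1,073,741,824 bytes
882,100,000,000,000 / 1,073,741,824 = 821,519.64 GiB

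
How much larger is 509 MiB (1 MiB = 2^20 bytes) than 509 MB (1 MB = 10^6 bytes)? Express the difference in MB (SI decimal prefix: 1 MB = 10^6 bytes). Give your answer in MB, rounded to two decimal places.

509 MiB = 509 × 1,048,576 = 533,725,184 bytes
509 MB = 509 × 1,000,000 = 509,000,000 bytes
difference = 24,725,184 bytes
24,725,184 / 1,000,000 = 24.73 MB

24.73 MB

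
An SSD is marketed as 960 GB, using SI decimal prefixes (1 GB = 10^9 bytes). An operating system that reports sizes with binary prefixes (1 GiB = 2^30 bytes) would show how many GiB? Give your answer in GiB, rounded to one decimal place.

894.1 GiB

960 GB = 960 × 10^9 bytes = 960,000,000,000 bytes
1 GiB = 2^30 bytes = 1,073,741,824 bytes
960,000,000,000 / 1,073,741,824 = 894.1 GiB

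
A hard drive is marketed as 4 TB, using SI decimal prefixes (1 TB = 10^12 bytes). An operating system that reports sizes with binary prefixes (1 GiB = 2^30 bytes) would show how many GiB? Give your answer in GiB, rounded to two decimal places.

3,725.29 GiB

4 TB × 1,000,000,000,000 bytes/TB = 4,000,000,000,000 bytes
1 GiB = 2^30 bytes = 1,073,741,824 bytes
4,000,000,000,000 / 1,073,741,824 = 3,725.29 GiB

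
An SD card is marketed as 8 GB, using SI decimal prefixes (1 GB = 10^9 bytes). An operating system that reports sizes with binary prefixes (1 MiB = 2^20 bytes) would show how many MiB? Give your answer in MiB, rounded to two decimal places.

7,629.39 MiB

8 GB = 8 × 10^9 bytes = 8,000,000,000 bytes
1 MiB = 1,048,576 bytes
8,000,000,000 / 1,048,576 = 7,629.39 MiB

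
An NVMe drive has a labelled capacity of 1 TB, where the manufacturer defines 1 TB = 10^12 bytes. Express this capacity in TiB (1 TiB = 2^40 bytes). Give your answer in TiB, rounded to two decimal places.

0.91 TiB

1 TB × 1,000,000,000,000 bytes/TB = 1,000,000,000,000 bytes
1 TiB = 2^40 bytes = 1,099,511,627,776 bytes
1,000,000,000,000 / 1,099,511,627,776 = 0.91 TiB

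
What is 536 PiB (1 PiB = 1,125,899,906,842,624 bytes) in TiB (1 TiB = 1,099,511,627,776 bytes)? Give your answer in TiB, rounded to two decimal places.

548,864.00 TiB

536 PiB = 536 × 2^50 bytes = 603,482,350,067,646,464 bytes
1 TiB = 2^40 bytes = 1,099,511,627,776 bytes
603,482,350,067,646,464 / 1,099,511,627,776 = 548,864.00 TiB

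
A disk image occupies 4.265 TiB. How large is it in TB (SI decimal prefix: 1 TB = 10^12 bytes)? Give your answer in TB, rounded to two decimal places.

4.69 TB

4.265 TiB × 1,099,511,627,776 bytes/TiB = 4,689,417,092,464.64 bytes
1 TB = 10^12 bytes = 1,000,000,000,000 bytes
4,689,417,092,464.64 / 1,000,000,000,000 = 4.69 TB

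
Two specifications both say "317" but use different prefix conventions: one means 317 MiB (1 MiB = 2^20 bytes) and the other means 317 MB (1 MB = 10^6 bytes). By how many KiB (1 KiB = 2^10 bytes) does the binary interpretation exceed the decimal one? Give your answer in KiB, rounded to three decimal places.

15,037.688 KiB

317 MiB = 317 × 1,048,576 = 332,398,592 bytes
317 MB = 317 × 1,000,000 = 317,000,000 bytes
difference = 15,398,592 bytes
15,398,592 / 1,024 = 15,037.688 KiB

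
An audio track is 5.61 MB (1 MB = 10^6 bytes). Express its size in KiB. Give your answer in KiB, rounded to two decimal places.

5.61 MB = 5.61 × 10^6 bytes = 5,610,000 bytes
1 KiB = 2^10 bytes = 1,024 bytes
5,610,000 / 1,024 = 5,478.52 KiB

5,478.52 KiB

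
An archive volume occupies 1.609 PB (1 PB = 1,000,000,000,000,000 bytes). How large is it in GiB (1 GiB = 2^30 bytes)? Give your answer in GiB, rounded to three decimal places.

1,498,498.023 GiB

1.609 PB × 1,000,000,000,000,000 bytes/PB = 1,609,000,000,000,000 bytes
1 GiB = 1,073,741,824 bytes
1,609,000,000,000,000 / 1,073,741,824 = 1,498,498.023 GiB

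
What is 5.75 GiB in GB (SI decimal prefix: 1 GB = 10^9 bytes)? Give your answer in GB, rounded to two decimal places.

5.75 GiB × 1,073,741,824 bytes/GiB = 6,174,015,488 bytes
1 GB = 1,000,000,000 bytes
6,174,015,488 / 1,000,000,000 = 6.17 GB

6.17 GB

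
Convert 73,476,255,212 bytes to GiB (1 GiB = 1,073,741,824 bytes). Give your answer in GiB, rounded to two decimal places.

68.43 GiB

73,476,255,212 bytes given.
1 GiB = 2^30 bytes = 1,073,741,824 bytes
73,476,255,212 / 1,073,741,824 = 68.43 GiB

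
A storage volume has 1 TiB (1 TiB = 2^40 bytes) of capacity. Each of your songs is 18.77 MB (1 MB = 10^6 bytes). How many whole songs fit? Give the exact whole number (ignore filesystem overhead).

Capacity: 1 TiB = 1,099,511,627,776 bytes
Per item: 18.77 MB = 18,770,000 bytes
⌊1,099,511,627,776 / 18,770,000⌋ = 58,578

58,578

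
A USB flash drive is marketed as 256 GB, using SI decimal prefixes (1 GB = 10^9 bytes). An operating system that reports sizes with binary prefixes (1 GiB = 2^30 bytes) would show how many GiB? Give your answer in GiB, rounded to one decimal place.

238.4 GiB

256 GB = 256 × 10^9 bytes = 256,000,000,000 bytes
1 GiB = 2^30 bytes = 1,073,741,824 bytes
256,000,000,000 / 1,073,741,824 = 238.4 GiB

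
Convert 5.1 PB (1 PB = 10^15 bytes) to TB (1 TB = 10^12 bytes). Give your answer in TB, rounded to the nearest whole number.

5.1 PB × 1,000,000,000,000,000 bytes/PB = 5,100,000,000,000,000 bytes
1 TB = 10^12 bytes = 1,000,000,000,000 bytes
5,100,000,000,000,000 / 1,000,000,000,000 = 5,100 TB

5,100 TB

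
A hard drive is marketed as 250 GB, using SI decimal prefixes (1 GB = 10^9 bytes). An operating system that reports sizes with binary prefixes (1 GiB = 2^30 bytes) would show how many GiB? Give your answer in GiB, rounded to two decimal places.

232.83 GiB

250 GB × 1,000,000,000 bytes/GB = 250,000,000,000 bytes
1 GiB = 2^30 bytes = 1,073,741,824 bytes
250,000,000,000 / 1,073,741,824 = 232.83 GiB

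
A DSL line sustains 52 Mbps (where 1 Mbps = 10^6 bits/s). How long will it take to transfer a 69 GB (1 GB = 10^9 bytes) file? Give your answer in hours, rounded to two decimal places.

69 GB = 69,000,000,000 bytes = 552,000,000,000 bits
52 Mbps = 52,000,000 bits/s
time = 552,000,000,000 / 52,000,000 = 10,615.3846 s
10,615.3846 s / 3600 = 2.95 hours

2.95 hours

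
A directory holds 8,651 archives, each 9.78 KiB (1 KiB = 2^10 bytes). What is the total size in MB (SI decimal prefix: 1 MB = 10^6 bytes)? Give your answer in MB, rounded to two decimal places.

86.64 MB

Total = 8,651 × 9.78 KiB = 84606.78 KiB
= 84606.78 × 1,024 bytes = 86,637,342.72 bytes
1 MB = 1,000,000 bytes
86,637,342.72 / 1,000,000 = 86.64 MB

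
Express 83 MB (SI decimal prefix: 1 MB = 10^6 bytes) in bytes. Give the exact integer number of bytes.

83 × 1,000,000 = 83,000,000 bytes

83,000,000 bytes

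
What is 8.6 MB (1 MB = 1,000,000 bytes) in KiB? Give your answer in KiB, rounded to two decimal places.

8.6 MB = 8.6 × 10^6 bytes = 8,600,000 bytes
1 KiB = 1,024 bytes
8,600,000 / 1,024 = 8,398.44 KiB

8,398.44 KiB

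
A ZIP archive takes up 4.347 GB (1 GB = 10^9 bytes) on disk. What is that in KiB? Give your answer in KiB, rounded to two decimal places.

4,245,117.19 KiB

4.347 GB = 4.347 × 10^9 bytes = 4,347,000,000 bytes
1 KiB = 2^10 bytes = 1,024 bytes
4,347,000,000 / 1,024 = 4,245,117.19 KiB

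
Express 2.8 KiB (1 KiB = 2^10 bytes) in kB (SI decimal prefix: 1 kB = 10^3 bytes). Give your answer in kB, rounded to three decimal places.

2.8 KiB = 2.8 × 2^10 bytes = 2,867.2 bytes
1 kB = 1,000 bytes
2,867.2 / 1,000 = 2.867 kB

2.867 kB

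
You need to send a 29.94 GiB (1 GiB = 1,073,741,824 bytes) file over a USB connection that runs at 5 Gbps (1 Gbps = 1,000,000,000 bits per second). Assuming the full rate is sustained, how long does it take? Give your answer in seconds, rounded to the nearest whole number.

51 seconds

29.94 GiB = 32,147,830,210.56 bytes = 257,182,641,684.48 bits
5 Gbps = 5,000,000,000 bits/s
time = 257,182,641,684.48 / 5,000,000,000 = 51 s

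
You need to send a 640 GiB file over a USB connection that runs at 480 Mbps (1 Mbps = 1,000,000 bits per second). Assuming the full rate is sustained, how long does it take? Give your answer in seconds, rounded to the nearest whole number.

11,453 seconds

640 GiB = 687,194,767,360 bytes = 5,497,558,138,880 bits
480 Mbps = 480,000,000 bits/s
time = 5,497,558,138,880 / 480,000,000 = 11,453 s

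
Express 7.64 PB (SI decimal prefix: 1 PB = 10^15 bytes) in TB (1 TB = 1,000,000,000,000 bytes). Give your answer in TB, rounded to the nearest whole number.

7,640 TB

7.64 PB = 7.64 × 10^15 bytes = 7,640,000,000,000,000 bytes
1 TB = 10^12 bytes = 1,000,000,000,000 bytes
7,640,000,000,000,000 / 1,000,000,000,000 = 7,640 TB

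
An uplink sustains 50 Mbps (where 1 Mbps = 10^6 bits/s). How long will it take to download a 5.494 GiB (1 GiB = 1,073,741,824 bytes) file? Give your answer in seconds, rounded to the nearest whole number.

944 seconds

5.494 GiB = 5,899,137,581.056 bytes = 47,193,100,648.448 bits
50 Mbps = 50,000,000 bits/s
time = 47,193,100,648.448 / 50,000,000 = 944 s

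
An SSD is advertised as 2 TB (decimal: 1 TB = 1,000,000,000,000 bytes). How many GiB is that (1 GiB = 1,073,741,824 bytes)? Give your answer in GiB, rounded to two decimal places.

2 TB = 2 × 10^12 bytes = 2,000,000,000,000 bytes
1 GiB = 2^30 bytes = 1,073,741,824 bytes
2,000,000,000,000 / 1,073,741,824 = 1,862.65 GiB

1,862.65 GiB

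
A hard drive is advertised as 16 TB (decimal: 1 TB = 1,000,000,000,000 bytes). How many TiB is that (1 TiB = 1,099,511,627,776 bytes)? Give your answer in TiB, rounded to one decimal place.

16 TB × 1,000,000,000,000 bytes/TB = 16,000,000,000,000 bytes
1 TiB = 1,099,511,627,776 bytes
16,000,000,000,000 / 1,099,511,627,776 = 14.6 TiB

14.6 TiB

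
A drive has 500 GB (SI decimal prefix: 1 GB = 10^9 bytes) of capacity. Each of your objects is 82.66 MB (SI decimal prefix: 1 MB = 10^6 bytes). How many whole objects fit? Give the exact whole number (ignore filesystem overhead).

6,048

Capacity: 500 GB = 500,000,000,000 bytes
Per item: 82.66 MB = 82,660,000 bytes
⌊500,000,000,000 / 82,660,000⌋ = 6,048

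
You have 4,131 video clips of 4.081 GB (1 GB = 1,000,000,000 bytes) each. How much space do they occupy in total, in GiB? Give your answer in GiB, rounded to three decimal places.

15,700.805 GiB

Total = 4,131 × 4.081 GB = 16858.611 GB
= 16858.611 × 1,000,000,000 bytes = 16,858,611,000,000 bytes
1 GiB = 1,073,741,824 bytes
16,858,611,000,000 / 1,073,741,824 = 15,700.805 GiB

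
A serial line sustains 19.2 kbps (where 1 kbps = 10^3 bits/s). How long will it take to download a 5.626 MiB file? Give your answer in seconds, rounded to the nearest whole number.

5.626 MiB = 5,899,288.576 bytes = 47,194,308.608 bits
19.2 kbps = 19,200 bits/s
time = 47,194,308.608 / 19,200 = 2,458 s

2,458 seconds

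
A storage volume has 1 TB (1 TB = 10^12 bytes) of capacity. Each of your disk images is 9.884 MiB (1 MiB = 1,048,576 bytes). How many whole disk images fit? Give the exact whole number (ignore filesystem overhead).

Capacity: 1 TB = 1,000,000,000,000 bytes
Per item: 9.884 MiB = 10,364,125.184 bytes
⌊1,000,000,000,000 / 10,364,125.184⌋ = 96,486

96,486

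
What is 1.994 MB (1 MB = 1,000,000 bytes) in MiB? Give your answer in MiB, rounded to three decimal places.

1.994 MB × 1,000,000 bytes/MB = 1,994,000 bytes
1 MiB = 2^20 bytes = 1,048,576 bytes
1,994,000 / 1,048,576 = 1.902 MiB

1.902 MiB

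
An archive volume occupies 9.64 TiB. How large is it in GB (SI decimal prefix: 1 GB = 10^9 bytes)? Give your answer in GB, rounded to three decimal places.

10,599.292 GB

9.64 TiB × 1,099,511,627,776 bytes/TiB = 10,599,292,091,760.64 bytes
1 GB = 10^9 bytes = 1,000,000,000 bytes
10,599,292,091,760.64 / 1,000,000,000 = 10,599.292 GB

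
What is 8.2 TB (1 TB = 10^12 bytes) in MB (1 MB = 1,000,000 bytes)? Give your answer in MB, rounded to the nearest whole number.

8,200,000 MB

8.2 TB = 8.2 × 10^12 bytes = 8,200,000,000,000 bytes
1 MB = 10^6 bytes = 1,000,000 bytes
8,200,000,000,000 / 1,000,000 = 8,200,000 MB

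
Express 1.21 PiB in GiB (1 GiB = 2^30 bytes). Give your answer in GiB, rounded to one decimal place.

1,268,777.0 GiB

1.21 PiB × 1,125,899,906,842,624 bytes/PiB = 1,362,338,887,279,575.04 bytes
1 GiB = 1,073,741,824 bytes
1,362,338,887,279,575.04 / 1,073,741,824 = 1,268,777.0 GiB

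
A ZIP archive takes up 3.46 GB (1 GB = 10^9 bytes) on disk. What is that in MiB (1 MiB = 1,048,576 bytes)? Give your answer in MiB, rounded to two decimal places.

3.46 GB = 3.46 × 10^9 bytes = 3,460,000,000 bytes
1 MiB = 2^20 bytes = 1,048,576 bytes
3,460,000,000 / 1,048,576 = 3,299.71 MiB

3,299.71 MiB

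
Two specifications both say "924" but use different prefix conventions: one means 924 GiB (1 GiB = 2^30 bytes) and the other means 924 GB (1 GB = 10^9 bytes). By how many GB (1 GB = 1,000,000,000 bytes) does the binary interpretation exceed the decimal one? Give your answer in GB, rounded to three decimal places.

924 GiB = 924 × 1,073,741,824 = 992,137,445,376 bytes
924 GB = 924 × 1,000,000,000 = 924,000,000,000 bytes
difference = 68,137,445,376 bytes
68,137,445,376 / 1,000,000,000 = 68.137 GB

68.137 GB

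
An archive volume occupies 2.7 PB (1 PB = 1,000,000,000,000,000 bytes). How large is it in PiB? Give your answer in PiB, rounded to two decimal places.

2.40 PiB

2.7 PB × 1,000,000,000,000,000 bytes/PB = 2,700,000,000,000,000 bytes
1 PiB = 2^50 bytes = 1,125,899,906,842,624 bytes
2,700,000,000,000,000 / 1,125,899,906,842,624 = 2.40 PiB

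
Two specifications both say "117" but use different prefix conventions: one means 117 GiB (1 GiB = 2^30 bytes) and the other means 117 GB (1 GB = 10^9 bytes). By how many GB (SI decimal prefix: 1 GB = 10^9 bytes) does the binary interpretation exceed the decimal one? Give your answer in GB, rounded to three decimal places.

117 GiB = 117 × 1,073,741,824 = 125,627,793,408 bytes
117 GB = 117 × 1,000,000,000 = 117,000,000,000 bytes
difference = 8,627,793,408 bytes
8,627,793,408 / 1,000,000,000 = 8.628 GB

8.628 GB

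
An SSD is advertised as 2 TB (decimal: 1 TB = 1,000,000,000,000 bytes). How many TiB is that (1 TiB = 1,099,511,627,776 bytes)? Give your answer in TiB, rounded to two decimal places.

2 TB = 2 × 10^12 bytes = 2,000,000,000,000 bytes
1 TiB = 1,099,511,627,776 bytes
2,000,000,000,000 / 1,099,511,627,776 = 1.82 TiB

1.82 TiB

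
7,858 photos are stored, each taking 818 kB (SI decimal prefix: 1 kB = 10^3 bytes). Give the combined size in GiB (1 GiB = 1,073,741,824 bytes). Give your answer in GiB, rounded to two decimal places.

Total = 7,858 × 818 kB = 6,427,844 kB
= 6,427,844 × 1,000 bytes = 6,427,844,000 bytes
1 GiB = 1,073,741,824 bytes
6,427,844,000 / 1,073,741,824 = 5.99 GiB

5.99 GiB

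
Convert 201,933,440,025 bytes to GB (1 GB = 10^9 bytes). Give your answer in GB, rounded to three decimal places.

201,933,440,025 bytes given.
1 GB = 10^9 bytes = 1,000,000,000 bytes
201,933,440,025 / 1,000,000,000 = 201.933 GB

201.933 GB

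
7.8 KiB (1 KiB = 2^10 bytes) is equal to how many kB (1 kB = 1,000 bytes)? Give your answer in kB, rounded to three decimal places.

7.987 kB

7.8 KiB × 1,024 bytes/KiB = 7,987.2 bytes
1 kB = 1,000 bytes
7,987.2 / 1,000 = 7.987 kB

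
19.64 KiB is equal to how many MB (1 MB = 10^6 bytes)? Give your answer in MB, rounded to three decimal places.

0.020 MB

19.64 KiB × 1,024 bytes/KiB = 20,111.36 bytes
1 MB = 10^6 bytes = 1,000,000 bytes
20,111.36 / 1,000,000 = 0.020 MB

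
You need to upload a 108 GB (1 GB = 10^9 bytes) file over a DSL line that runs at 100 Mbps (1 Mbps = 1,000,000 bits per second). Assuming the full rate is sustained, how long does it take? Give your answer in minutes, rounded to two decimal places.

108 GB = 108,000,000,000 bytes = 864,000,000,000 bits
100 Mbps = 100,000,000 bits/s
time = 864,000,000,000 / 100,000,000 = 8,640.000 s
8,640.000 s / 60 = 144.00 minutes

144.00 minutes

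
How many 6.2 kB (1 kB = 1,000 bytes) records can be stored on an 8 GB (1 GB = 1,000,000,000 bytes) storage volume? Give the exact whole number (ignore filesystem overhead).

Capacity: 8 GB = 8,000,000,000 bytes
Per item: 6.2 kB = 6,200 bytes
⌊8,000,000,000 / 6,200⌋ = 1,290,322

1,290,322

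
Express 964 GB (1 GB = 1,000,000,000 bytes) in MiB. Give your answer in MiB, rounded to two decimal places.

964 GB = 964 × 10^9 bytes = 964,000,000,000 bytes
1 MiB = 1,048,576 bytes
964,000,000,000 / 1,048,576 = 919,342.04 MiB

919,342.04 MiB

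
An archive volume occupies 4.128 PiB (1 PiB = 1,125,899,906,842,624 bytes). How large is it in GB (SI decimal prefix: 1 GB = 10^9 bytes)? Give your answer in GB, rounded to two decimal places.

4.128 PiB = 4.128 × 2^50 bytes = 4,647,714,815,446,351.872 bytes
1 GB = 10^9 bytes = 1,000,000,000 bytes
4,647,714,815,446,351.872 / 1,000,000,000 = 4,647,714.82 GB

4,647,714.82 GB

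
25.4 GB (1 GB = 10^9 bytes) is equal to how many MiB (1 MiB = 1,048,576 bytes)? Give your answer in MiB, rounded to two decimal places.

24,223.33 MiB

25.4 GB = 25.4 × 10^9 bytes = 25,400,000,000 bytes
1 MiB = 1,048,576 bytes
25,400,000,000 / 1,048,576 = 24,223.33 MiB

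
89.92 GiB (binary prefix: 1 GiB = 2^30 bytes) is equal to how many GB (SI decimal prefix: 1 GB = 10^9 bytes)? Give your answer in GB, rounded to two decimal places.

96.55 GB

89.92 GiB × 1,073,741,824 bytes/GiB = 96,550,864,814.08 bytes
1 GB = 1,000,000,000 bytes
96,550,864,814.08 / 1,000,000,000 = 96.55 GB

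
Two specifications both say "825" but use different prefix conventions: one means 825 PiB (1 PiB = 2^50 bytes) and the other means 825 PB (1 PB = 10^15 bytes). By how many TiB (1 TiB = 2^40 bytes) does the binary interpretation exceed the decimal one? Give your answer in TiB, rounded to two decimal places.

94,466.87 TiB

825 PiB = 825 × 1,125,899,906,842,624 = 928,867,423,145,164,800 bytes
825 PB = 825 × 1,000,000,000,000,000 = 825,000,000,000,000,000 bytes
difference = 103,867,423,145,164,800 bytes
103,867,423,145,164,800 / 1,099,511,627,776 = 94,466.87 TiB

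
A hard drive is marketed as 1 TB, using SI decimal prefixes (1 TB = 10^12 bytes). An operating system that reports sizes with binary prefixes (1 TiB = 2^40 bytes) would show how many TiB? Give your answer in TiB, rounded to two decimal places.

1 TB = 1 × 10^12 bytes = 1,000,000,000,000 bytes
1 TiB = 1,099,511,627,776 bytes
1,000,000,000,000 / 1,099,511,627,776 = 0.91 TiB

0.91 TiB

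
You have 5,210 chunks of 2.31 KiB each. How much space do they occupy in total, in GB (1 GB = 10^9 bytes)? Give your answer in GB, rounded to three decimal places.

Total = 5,210 × 2.31 KiB = 12035.1 KiB
= 12035.1 × 1,024 bytes = 12,323,942.4 bytes
1 GB = 1,000,000,000 bytes
12,323,942.4 / 1,000,000,000 = 0.012 GB

0.012 GB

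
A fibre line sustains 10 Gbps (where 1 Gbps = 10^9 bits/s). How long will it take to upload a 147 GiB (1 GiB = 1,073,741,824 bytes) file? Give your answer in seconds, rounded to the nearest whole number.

126 seconds

147 GiB = 157,840,048,128 bytes = 1,262,720,385,024 bits
10 Gbps = 10,000,000,000 bits/s
time = 1,262,720,385,024 / 10,000,000,000 = 126 s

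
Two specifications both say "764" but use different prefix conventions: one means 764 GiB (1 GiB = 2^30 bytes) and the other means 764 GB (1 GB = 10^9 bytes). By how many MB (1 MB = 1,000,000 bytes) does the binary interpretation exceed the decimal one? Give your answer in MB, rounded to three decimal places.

764 GiB = 764 × 1,073,741,824 = 820,338,753,536 bytes
764 GB = 764 × 1,000,000,000 = 764,000,000,000 bytes
difference = 56,338,753,536 bytes
56,338,753,536 / 1,000,000 = 56,338.754 MB

56,338.754 MB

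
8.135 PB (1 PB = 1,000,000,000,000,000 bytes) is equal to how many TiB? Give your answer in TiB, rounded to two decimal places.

7,398.74 TiB

8.135 PB = 8.135 × 10^15 bytes = 8,135,000,000,000,000 bytes
1 TiB = 1,099,511,627,776 bytes
8,135,000,000,000,000 / 1,099,511,627,776 = 7,398.74 TiB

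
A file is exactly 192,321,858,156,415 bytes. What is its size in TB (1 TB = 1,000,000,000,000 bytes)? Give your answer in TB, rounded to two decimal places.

192.32 TB

192,321,858,156,415 bytes given.
1 TB = 1,000,000,000,000 bytes
192,321,858,156,415 / 1,000,000,000,000 = 192.32 TB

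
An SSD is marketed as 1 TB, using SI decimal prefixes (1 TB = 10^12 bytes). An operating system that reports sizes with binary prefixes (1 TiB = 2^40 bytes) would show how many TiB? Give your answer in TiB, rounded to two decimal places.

1 TB = 1 × 10^12 bytes = 1,000,000,000,000 bytes
1 TiB = 2^40 bytes = 1,099,511,627,776 bytes
1,000,000,000,000 / 1,099,511,627,776 = 0.91 TiB

0.91 TiB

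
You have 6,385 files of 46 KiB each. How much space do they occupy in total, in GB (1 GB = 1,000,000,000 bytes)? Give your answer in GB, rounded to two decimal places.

0.30 GB

Total = 6,385 × 46 KiB = 293,710 KiB
= 293,710 × 1,024 bytes = 300,759,040 bytes
1 GB = 1,000,000,000 bytes
300,759,040 / 1,000,000,000 = 0.30 GB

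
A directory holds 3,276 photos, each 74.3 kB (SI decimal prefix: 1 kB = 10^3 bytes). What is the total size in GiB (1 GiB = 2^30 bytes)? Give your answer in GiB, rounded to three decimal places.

0.227 GiB

Total = 3,276 × 74.3 kB = 243406.8 kB
= 243406.8 × 1,000 bytes = 243,406,800 bytes
1 GiB = 1,073,741,824 bytes
243,406,800 / 1,073,741,824 = 0.227 GiB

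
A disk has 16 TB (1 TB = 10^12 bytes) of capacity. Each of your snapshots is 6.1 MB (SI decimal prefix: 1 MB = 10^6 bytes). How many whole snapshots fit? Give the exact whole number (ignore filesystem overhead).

Capacity: 16 TB = 16,000,000,000,000 bytes
Per item: 6.1 MB = 6,100,000 bytes
⌊16,000,000,000,000 / 6,100,000⌋ = 2,622,950

2,622,950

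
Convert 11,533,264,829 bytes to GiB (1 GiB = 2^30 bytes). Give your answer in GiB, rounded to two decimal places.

11,533,264,829 bytes given.
1 GiB = 2^30 bytes = 1,073,741,824 bytes
11,533,264,829 / 1,073,741,824 = 10.74 GiB

10.74 GiB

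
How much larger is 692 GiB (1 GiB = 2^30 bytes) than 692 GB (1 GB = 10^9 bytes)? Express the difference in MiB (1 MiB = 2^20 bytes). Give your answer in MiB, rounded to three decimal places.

48,665.373 MiB

692 GiB = 692 × 1,073,741,824 = 743,029,342,208 bytes
692 GB = 692 × 1,000,000,000 = 692,000,000,000 bytes
difference = 51,029,342,208 bytes
51,029,342,208 / 1,048,576 = 48,665.373 MiB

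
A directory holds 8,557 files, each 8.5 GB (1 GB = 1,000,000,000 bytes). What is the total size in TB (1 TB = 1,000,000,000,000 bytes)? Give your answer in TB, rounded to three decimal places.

Total = 8,557 × 8.5 GB = 72734.5 GB
= 72734.5 × 1,000,000,000 bytes = 72,734,500,000,000 bytes
1 TB = 1,000,000,000,000 bytes
72,734,500,000,000 / 1,000,000,000,000 = 72.735 TB

72.735 TB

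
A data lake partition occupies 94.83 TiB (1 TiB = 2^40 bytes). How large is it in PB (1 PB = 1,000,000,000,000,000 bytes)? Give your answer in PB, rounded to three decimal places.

0.104 PB

94.83 TiB = 94.83 × 2^40 bytes = 104,266,687,661,998.08 bytes
1 PB = 10^15 bytes = 1,000,000,000,000,000 bytes
104,266,687,661,998.08 / 1,000,000,000,000,000 = 0.104 PB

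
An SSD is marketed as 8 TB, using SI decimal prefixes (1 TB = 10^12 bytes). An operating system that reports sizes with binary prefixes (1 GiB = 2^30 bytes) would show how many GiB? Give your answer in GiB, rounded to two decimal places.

8 TB = 8 × 10^12 bytes = 8,000,000,000,000 bytes
1 GiB = 1,073,741,824 bytes
8,000,000,000,000 / 1,073,741,824 = 7,450.58 GiB

7,450.58 GiB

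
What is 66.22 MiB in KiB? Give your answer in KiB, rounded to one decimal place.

67,809.3 KiB

66.22 MiB × 1,048,576 bytes/MiB = 69,436,702.72 bytes
1 KiB = 2^10 bytes = 1,024 bytes
69,436,702.72 / 1,024 = 67,809.3 KiB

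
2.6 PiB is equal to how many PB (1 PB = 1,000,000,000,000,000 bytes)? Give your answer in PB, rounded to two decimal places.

2.6 PiB × 1,125,899,906,842,624 bytes/PiB = 2,927,339,757,790,822.4 bytes
1 PB = 10^15 bytes = 1,000,000,000,000,000 bytes
2,927,339,757,790,822.4 / 1,000,000,000,000,000 = 2.93 PB

2.93 PB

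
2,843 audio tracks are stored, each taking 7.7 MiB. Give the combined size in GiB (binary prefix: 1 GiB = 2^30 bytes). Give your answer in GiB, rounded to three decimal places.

Total = 2,843 × 7.7 MiB = 21891.1 MiB
= 21891.1 × 1,048,576 bytes = 22,954,482,073.6 bytes
1 GiB = 1,073,741,824 bytes
22,954,482,073.6 / 1,073,741,824 = 21.378 GiB

21.378 GiB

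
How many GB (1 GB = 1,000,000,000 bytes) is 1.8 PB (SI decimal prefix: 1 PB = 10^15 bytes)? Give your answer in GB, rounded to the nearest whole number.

1,800,000 GB

1.8 PB × 1,000,000,000,000,000 bytes/PB = 1,800,000,000,000,000 bytes
1 GB = 1,000,000,000 bytes
1,800,000,000,000,000 / 1,000,000,000 = 1,800,000 GB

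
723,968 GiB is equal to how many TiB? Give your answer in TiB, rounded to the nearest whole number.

723,968 GiB × 1,073,741,824 bytes/GiB = 777,354,720,837,632 bytes
1 TiB = 1,099,511,627,776 bytes
777,354,720,837,632 / 1,099,511,627,776 = 707 TiB

707 TiB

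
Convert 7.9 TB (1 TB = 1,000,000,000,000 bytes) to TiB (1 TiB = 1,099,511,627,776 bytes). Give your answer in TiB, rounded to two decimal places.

7.9 TB × 1,000,000,000,000 bytes/TB = 7,900,000,000,000 bytes
1 TiB = 1,099,511,627,776 bytes
7,900,000,000,000 / 1,099,511,627,776 = 7.19 TiB

7.19 TiB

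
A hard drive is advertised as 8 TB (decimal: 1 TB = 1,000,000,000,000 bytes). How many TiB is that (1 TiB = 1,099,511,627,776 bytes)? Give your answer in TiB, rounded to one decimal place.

8 TB × 1,000,000,000,000 bytes/TB = 8,000,000,000,000 bytes
1 TiB = 1,099,511,627,776 bytes
8,000,000,000,000 / 1,099,511,627,776 = 7.3 TiB

7.3 TiB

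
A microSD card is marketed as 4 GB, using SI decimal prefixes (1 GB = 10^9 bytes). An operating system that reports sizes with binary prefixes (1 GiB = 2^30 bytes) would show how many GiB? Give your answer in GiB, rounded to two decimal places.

4 GB = 4 × 10^9 bytes = 4,000,000,000 bytes
1 GiB = 1,073,741,824 bytes
4,000,000,000 / 1,073,741,824 = 3.73 GiB

3.73 GiB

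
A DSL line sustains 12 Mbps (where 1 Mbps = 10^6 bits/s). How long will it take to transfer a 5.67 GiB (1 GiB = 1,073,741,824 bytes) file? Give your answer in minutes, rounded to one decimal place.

67.6 minutes

5.67 GiB = 6,088,116,142.08 bytes = 48,704,929,136.64 bits
12 Mbps = 12,000,000 bits/s
time = 48,704,929,136.64 / 12,000,000 = 4,058.74 s
4,058.74 s / 60 = 67.6 minutes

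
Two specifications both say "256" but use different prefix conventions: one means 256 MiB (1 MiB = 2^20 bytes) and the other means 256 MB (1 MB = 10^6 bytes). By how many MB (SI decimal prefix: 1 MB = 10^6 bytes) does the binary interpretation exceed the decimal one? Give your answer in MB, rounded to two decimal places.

256 MiB = 256 × 1,048,576 = 268,435,456 bytes
256 MB = 256 × 1,000,000 = 256,000,000 bytes
difference = 12,435,456 bytes
12,435,456 / 1,000,000 = 12.44 MB

12.44 MB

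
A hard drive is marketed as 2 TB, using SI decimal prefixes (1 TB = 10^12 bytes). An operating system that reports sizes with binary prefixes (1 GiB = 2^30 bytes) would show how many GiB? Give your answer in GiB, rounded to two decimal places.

2 TB × 1,000,000,000,000 bytes/TB = 2,000,000,000,000 bytes
1 GiB = 1,073,741,824 bytes
2,000,000,000,000 / 1,073,741,824 = 1,862.65 GiB

1,862.65 GiB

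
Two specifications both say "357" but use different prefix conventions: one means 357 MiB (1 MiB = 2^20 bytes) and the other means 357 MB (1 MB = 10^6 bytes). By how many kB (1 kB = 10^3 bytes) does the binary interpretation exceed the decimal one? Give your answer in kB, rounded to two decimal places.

17,341.63 kB

357 MiB = 357 × 1,048,576 = 374,341,632 bytes
357 MB = 357 × 1,000,000 = 357,000,000 bytes
difference = 17,341,632 bytes
17,341,632 / 1,000 = 17,341.63 kB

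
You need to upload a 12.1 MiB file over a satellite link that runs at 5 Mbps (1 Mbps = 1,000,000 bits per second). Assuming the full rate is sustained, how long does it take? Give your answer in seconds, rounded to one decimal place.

12.1 MiB = 12,687,769.6 bytes = 101,502,156.8 bits
5 Mbps = 5,000,000 bits/s
time = 101,502,156.8 / 5,000,000 = 20.3 s

20.3 seconds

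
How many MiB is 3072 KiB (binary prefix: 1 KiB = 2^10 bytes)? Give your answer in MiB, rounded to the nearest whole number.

3072 KiB = 3072 × 2^10 bytes = 3,145,728 bytes
1 MiB = 2^20 bytes = 1,048,576 bytes
3,145,728 / 1,048,576 = 3 MiB

3 MiB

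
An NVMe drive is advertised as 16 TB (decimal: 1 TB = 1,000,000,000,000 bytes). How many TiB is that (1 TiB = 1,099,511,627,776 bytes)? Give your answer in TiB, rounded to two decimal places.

16 TB × 1,000,000,000,000 bytes/TB = 16,000,000,000,000 bytes
1 TiB = 1,099,511,627,776 bytes
16,000,000,000,000 / 1,099,511,627,776 = 14.55 TiB

14.55 TiB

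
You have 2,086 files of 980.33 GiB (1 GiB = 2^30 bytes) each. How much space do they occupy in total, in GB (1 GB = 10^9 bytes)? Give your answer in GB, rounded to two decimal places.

Total = 2,086 × 980.33 GiB = 2044968.38 GiB
= 2044968.38 × 1,073,741,824 bytes = 2,195,768,078,363,525.12 bytes
1 GB = 1,000,000,000 bytes
2,195,768,078,363,525.12 / 1,000,000,000 = 2,195,768.08 GB

2,195,768.08 GB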